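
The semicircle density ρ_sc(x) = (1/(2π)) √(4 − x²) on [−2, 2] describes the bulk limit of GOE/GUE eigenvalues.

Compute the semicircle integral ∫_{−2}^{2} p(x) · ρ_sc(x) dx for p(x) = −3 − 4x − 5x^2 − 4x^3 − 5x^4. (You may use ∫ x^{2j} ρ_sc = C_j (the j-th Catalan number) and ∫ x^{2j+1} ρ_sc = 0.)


Write p(x) = Σ a_i x^i, split into monomials and integrate each against ρ_sc separately.
Using ∫ x^{2j} ρ_sc = C_j = (1/(j+1)) C(2j, j) (Catalan numbers) and ∫ x^{2j+1} ρ_sc = 0 (odd monomials vanish by symmetry):
  i = 0 (even): a_0 · C_{0} = -3 · 1 = -3
  i = 1 (odd): ∫ x^1 ρ_sc = 0 (vanishes)
  i = 2 (even): a_2 · C_{1} = -5 · 1 = -5
  i = 3 (odd): ∫ x^3 ρ_sc = 0 (vanishes)
  i = 4 (even): a_4 · C_{2} = -5 · 2 = -10

Summing the contributions: ∫_{−2}^{2} p(x) ρ_sc(x) dx = (-3) + (-5) + (-10) = -18.


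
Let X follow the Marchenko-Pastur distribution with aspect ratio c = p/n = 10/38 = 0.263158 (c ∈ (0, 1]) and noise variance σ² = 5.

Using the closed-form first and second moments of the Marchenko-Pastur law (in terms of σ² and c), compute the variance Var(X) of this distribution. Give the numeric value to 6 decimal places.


Recall the MP moments m_1 = E[X] = σ² and m_2 = E[X²] = σ⁴ (1 + c).
m_1 = E[X] = σ² = 5, so m_1² = 25.
m_2 = E[X²] = σ⁴ (1 + c) = 25 · (1 + 0.263158) = 25 · 1.263158 = 31.578947.
(Note m_2 − m_1² simplifies to c · σ⁴ = 0.263158 · 25.)

Var(X) = m_2 − m_1² = 31.578947 − 25 = 6.578947.


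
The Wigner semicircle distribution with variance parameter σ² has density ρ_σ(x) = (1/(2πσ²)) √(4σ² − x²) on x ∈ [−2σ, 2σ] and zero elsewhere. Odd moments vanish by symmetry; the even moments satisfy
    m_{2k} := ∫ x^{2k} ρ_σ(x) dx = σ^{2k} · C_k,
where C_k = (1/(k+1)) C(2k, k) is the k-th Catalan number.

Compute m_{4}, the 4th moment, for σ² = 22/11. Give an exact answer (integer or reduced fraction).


By the scaled semicircle moment identity, m_{2k} = σ^{2k} · C_k with k = 2.
C_2 = (1/(k+1)) · C(2k, k) = (1/3) · C(4, 2) = (1/3) · 6 = 2.
σ^{2k} = (σ²)^k = (22/11)^2 = 4.

Therefore m_{4} = σ^{4} · C_2 = 4 · 2 = 8.


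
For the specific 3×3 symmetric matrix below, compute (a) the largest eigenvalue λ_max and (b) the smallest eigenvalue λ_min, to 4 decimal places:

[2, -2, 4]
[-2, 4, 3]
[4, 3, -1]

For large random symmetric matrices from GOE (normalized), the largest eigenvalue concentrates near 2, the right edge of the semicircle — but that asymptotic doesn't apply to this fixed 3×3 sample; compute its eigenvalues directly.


Since M is real symmetric, all three eigenvalues are real; they are the roots of det(λI − M) = λ³ − (tr M) λ² + s λ − det M, where s is the sum of the principal 2×2 minors.
tr M = 2 + 4 + (-1) = 5.
s = (2·4 − (-2)²) + (2·(-1) − 4²) + (4·(-1) − 3²) = 4 + (-18) + (-13) = -27.
det M (expand along row 1) = 2·(-13) − (-2)·(-10) + 4·(-22) = -134.
Characteristic polynomial: λ³ − 5λ² − 27λ + 134 = 0.
Substitute λ = y + (tr M)/3 = y + 1.666667 to remove the quadratic term: y³ + p·y + q = 0 with p = s − (tr M)²/3 = -35.333333 and q = −2(tr M)³/27 + (tr M)·s/3 − det M = 79.740741.
Three real roots ⇒ use the trigonometric (Viète) form: r = 2√(−p/3) = 6.863753, φ = arccos(3q/(p·r)) = arccos(-0.986405) = 2.976511 rad.
y_k = r·cos(φ/3 − 2πk/3) for k = 0, 1, 2 gives y = 3.753609, 3.099755, -6.853364.
λ_k = y_k + 1.666667 gives λ = 5.4203, 4.7664, -5.1867 (check: the sum is 5.0000 = tr M).

Hence λ_max = 5.4203 and λ_min = -5.1867.


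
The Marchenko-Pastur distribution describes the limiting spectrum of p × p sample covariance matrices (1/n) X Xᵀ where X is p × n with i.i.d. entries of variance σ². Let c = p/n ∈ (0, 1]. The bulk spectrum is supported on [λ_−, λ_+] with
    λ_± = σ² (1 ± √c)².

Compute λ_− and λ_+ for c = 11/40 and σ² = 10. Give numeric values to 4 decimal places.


c = 11/40 = 0.275000; √c = 0.524404.
λ_− = σ² (1 − √c)² = 10 · (1 − 0.524404)² = 10 · (0.475596)² = 2.261912.
λ_+ = σ² (1 + √c)² = 10 · (1 + 0.524404)² = 10 · (1.524404)² = 23.238088.

Rounded to 4 decimal places: λ_− ≈ 2.2619, λ_+ ≈ 23.2381.


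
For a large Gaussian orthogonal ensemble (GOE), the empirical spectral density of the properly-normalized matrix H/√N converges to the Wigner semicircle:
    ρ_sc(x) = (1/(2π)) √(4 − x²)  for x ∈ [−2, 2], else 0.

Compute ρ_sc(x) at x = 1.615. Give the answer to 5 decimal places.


ρ_sc(x) = (1/(2π)) √(4 − x²). With x = 1.615:
  4 − x² = 4 − (1.615)² = 4 − 2.608225 = 1.391775.
  √(4 − x²) = 1.179735.
  1/(2π) = 0.159155.
  ρ_sc(1.615) = 0.159155 · 1.179735 = 0.187761.

Rounded to 5 decimal places: ρ_sc(1.615) ≈ 0.18776.


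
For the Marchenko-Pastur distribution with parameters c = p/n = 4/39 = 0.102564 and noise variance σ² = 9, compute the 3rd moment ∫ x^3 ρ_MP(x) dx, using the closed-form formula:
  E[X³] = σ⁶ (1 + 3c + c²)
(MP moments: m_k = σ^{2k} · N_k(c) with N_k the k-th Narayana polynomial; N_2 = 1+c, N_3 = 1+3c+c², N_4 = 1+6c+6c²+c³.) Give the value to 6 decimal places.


E[X³] = σ⁶ (1 + 3c + c²) (third MP moment). With σ² = 9 (so σ⁶ = 729) and c = 4/39 = 0.102564: E[X³] = 729 · (1 + 3·0.102564 + (0.102564)²) = 729 · 1.318212.

So E[X^3] = 960.976331.


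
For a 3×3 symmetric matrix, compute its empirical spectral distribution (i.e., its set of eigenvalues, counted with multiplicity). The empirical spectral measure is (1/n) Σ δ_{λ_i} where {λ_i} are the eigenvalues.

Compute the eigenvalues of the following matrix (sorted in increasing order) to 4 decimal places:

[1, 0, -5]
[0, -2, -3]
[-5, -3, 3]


Since M is real symmetric, all three eigenvalues are real; they are the roots of det(λI − M) = λ³ − (tr M) λ² + s λ − det M, where s is the sum of the principal 2×2 minors.
tr M = 1 + (-2) + 3 = 2.
s = (1·(-2) − 0²) + (1·3 − (-5)²) + ((-2)·3 − (-3)²) = -2 + (-22) + (-15) = -39.
det M (expand along row 1) = 1·(-15) − 0·(-15) + (-5)·(-10) = 35.
Characteristic polynomial: λ³ − 2λ² − 39λ − 35 = 0.
Substitute λ = y + (tr M)/3 = y + 0.666667 to remove the quadratic term: y³ + p·y + q = 0 with p = s − (tr M)²/3 = -40.333333 and q = −2(tr M)³/27 + (tr M)·s/3 − det M = -61.592593.
Three real roots ⇒ use the trigonometric (Viète) form: r = 2√(−p/3) = 7.333333, φ = arccos(3q/(p·r)) = arccos(0.624718) = 0.896026 rad.
y_k = r·cos(φ/3 − 2πk/3) for k = 0, 1, 2 gives y = 7.008666, -1.635567, -5.373099.
λ_k = y_k + 0.666667 gives λ = 7.6753, -0.9689, -4.7064 (check: the sum is 2.0000 = tr M).

Eigenvalues sorted in increasing order: [-4.7064, -0.9689, 7.6753].


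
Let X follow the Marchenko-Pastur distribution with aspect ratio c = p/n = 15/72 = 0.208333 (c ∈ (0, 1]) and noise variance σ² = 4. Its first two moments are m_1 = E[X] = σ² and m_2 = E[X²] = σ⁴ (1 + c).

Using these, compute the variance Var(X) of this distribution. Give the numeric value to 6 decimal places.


m_1 = E[X] = σ² = 4, so m_1² = 16.
m_2 = E[X²] = σ⁴ (1 + c) = 16 · (1 + 0.208333) = 16 · 1.208333 = 19.333333.
(Note m_2 − m_1² simplifies to c · σ⁴ = 0.208333 · 16.)

Var(X) = m_2 − m_1² = 19.333333 − 16 = 3.333333.


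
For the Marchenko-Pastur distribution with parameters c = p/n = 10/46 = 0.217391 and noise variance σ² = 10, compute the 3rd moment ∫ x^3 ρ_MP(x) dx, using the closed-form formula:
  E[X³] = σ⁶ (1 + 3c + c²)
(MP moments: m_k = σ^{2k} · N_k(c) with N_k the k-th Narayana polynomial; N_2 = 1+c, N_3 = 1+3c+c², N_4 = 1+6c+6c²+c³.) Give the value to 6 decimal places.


E[X³] = σ⁶ (1 + 3c + c²) (third MP moment). With σ² = 10 (so σ⁶ = 1000) and c = 10/46 = 0.217391: E[X³] = 1000 · (1 + 3·0.217391 + (0.217391)²) = 1000 · 1.699433.

So E[X^3] = 1699.432892.


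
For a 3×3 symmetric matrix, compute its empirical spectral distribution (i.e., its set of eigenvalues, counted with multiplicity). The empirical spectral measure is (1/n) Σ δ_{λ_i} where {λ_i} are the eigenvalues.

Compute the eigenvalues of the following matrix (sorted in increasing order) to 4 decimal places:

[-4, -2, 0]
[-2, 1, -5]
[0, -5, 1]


Since M is real symmetric, all three eigenvalues are real; they are the roots of det(λI − M) = λ³ − (tr M) λ² + s λ − det M, where s is the sum of the principal 2×2 minors.
tr M = -4 + 1 + 1 = -2.
s = ((-4)·1 − (-2)²) + ((-4)·1 − 0²) + (1·1 − (-5)²) = -8 + (-4) + (-24) = -36.
det M (expand along row 1) = (-4)·(-24) − (-2)·(-2) + 0·10 = 92.
Characteristic polynomial: λ³ + 2λ² − 36λ − 92 = 0.
Substitute λ = y + (tr M)/3 = y − 0.666667 to remove the quadratic term: y³ + p·y + q = 0 with p = s − (tr M)²/3 = -37.333333 and q = −2(tr M)³/27 + (tr M)·s/3 − det M = -67.407407.
Three real roots ⇒ use the trigonometric (Viète) form: r = 2√(−p/3) = 7.055337, φ = arccos(3q/(p·r)) = arccos(0.767740) = 0.695489 rad.
y_k = r·cos(φ/3 − 2πk/3) for k = 0, 1, 2 gives y = 6.866590, -2.029446, -4.837144.
λ_k = y_k − 0.666667 gives λ = 6.1999, -2.6961, -5.5038 (check: the sum is -2.0000 = tr M).

Eigenvalues sorted in increasing order: [-5.5038, -2.6961, 6.1999].


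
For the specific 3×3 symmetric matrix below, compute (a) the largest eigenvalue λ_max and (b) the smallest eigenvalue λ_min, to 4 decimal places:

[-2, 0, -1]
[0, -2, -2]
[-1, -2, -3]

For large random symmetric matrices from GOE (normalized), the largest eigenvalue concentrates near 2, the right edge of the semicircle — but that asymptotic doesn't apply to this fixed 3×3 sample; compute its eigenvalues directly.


Since M is real symmetric, all three eigenvalues are real; they are the roots of det(λI − M) = λ³ − (tr M) λ² + s λ − det M, where s is the sum of the principal 2×2 minors.
tr M = -2 + (-2) + (-3) = -7.
s = ((-2)·(-2) − 0²) + ((-2)·(-3) − (-1)²) + ((-2)·(-3) − (-2)²) = 4 + 5 + 2 = 11.
det M (expand along row 1) = (-2)·2 − 0·(-2) + (-1)·(-2) = -2.
Characteristic polynomial: λ³ + 7λ² + 11λ + 2 = 0.
Substitute λ = y + (tr M)/3 = y − 2.333333 to remove the quadratic term: y³ + p·y + q = 0 with p = s − (tr M)²/3 = -5.333333 and q = −2(tr M)³/27 + (tr M)·s/3 − det M = 1.740741.
Three real roots ⇒ use the trigonometric (Viète) form: r = 2√(−p/3) = 2.666667, φ = arccos(3q/(p·r)) = arccos(-0.367188) = 1.946780 rad.
y_k = r·cos(φ/3 − 2πk/3) for k = 0, 1, 2 gives y = 2.124621, 0.333333, -2.457955.
λ_k = y_k − 2.333333 gives λ = -0.2087, -2.0000, -4.7913 (check: the sum is -7.0000 = tr M).

Hence λ_max = -0.2087 and λ_min = -4.7913.


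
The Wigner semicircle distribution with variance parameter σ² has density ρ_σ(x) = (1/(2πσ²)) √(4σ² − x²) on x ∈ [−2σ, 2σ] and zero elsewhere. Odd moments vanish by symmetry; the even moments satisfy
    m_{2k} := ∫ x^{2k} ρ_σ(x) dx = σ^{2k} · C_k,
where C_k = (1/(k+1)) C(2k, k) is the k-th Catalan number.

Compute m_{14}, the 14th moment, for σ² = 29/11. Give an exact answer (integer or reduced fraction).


By the scaled semicircle moment identity, m_{2k} = σ^{2k} · C_k with k = 7.
C_7 = (1/(k+1)) · C(2k, k) = (1/8) · C(14, 7) = (1/8) · 3432 = 429.
σ^{2k} = (σ²)^k = (29/11)^7 = 17249876309/19487171.

Therefore m_{14} = σ^{14} · C_7 = (17249876309/19487171) · 429 = 672745176051/1771561.


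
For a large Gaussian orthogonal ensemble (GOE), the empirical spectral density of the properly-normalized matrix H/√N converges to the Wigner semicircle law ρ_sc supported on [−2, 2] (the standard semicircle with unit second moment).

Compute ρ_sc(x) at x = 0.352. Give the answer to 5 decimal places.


ρ_sc(x) = (1/(2π)) √(4 − x²). With x = 0.352:
  4 − x² = 4 − (0.352)² = 4 − 0.123904 = 3.876096.
  √(4 − x²) = 1.968780.
  1/(2π) = 0.159155.
  ρ_sc(0.352) = 0.159155 · 1.968780 = 0.313341.

Rounded to 5 decimal places: ρ_sc(0.352) ≈ 0.31334.


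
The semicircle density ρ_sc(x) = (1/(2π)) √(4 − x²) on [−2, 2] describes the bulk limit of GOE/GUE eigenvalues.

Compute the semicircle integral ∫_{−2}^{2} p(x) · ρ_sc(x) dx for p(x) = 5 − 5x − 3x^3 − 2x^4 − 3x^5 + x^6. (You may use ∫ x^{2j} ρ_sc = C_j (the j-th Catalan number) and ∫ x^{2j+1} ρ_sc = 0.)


Write p(x) = Σ a_i x^i, split into monomials and integrate each against ρ_sc separately.
Using ∫ x^{2j} ρ_sc = C_j = (1/(j+1)) C(2j, j) (Catalan numbers) and ∫ x^{2j+1} ρ_sc = 0 (odd monomials vanish by symmetry):
  i = 0 (even): a_0 · C_{0} = 5 · 1 = 5
  i = 1 (odd): ∫ x^1 ρ_sc = 0 (vanishes)
  i = 3 (odd): ∫ x^3 ρ_sc = 0 (vanishes)
  i = 4 (even): a_4 · C_{2} = -2 · 2 = -4
  i = 5 (odd): ∫ x^5 ρ_sc = 0 (vanishes)
  i = 6 (even): a_6 · C_{3} = 1 · 5 = 5

Summing the contributions: ∫_{−2}^{2} p(x) ρ_sc(x) dx = 5 + (-4) + 5 = 6.


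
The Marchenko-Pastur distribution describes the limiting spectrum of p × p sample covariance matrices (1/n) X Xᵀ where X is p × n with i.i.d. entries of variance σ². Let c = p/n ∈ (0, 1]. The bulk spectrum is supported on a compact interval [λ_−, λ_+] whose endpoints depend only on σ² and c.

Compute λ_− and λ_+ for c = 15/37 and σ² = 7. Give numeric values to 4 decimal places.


c = 15/37 = 0.405405; √c = 0.636715.
λ_− = σ² (1 − √c)² = 7 · (1 − 0.636715)² = 7 · (0.363285)² = 0.923834.
λ_+ = σ² (1 + √c)² = 7 · (1 + 0.636715)² = 7 · (1.636715)² = 18.751841.

Rounded to 4 decimal places: λ_− ≈ 0.9238, λ_+ ≈ 18.7518.


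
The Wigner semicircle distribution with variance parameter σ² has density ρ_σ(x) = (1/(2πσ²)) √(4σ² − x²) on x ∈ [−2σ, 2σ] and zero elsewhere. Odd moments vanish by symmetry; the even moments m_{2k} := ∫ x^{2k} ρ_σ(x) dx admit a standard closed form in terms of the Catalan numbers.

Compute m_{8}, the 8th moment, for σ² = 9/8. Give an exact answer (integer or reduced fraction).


By the scaled semicircle moment identity, m_{2k} = σ^{2k} · C_k with k = 4.
C_4 = (1/(k+1)) · C(2k, k) = (1/5) · C(8, 4) = (1/5) · 70 = 14.
σ^{2k} = (σ²)^k = (9/8)^4 = 6561/4096.

Therefore m_{8} = σ^{8} · C_4 = (6561/4096) · 14 = 45927/2048.


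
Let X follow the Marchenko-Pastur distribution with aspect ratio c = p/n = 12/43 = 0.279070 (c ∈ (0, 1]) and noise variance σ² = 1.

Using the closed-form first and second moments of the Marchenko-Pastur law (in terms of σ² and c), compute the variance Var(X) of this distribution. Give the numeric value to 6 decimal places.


Recall the MP moments m_1 = E[X] = σ² and m_2 = E[X²] = σ⁴ (1 + c).
m_1 = E[X] = σ² = 1, so m_1² = 1.
m_2 = E[X²] = σ⁴ (1 + c) = 1 · (1 + 0.279070) = 1 · 1.279070 = 1.279070.
(Note m_2 − m_1² simplifies to c · σ⁴ = 0.279070 · 1.)

Var(X) = m_2 − m_1² = 1.279070 − 1 = 0.279070.


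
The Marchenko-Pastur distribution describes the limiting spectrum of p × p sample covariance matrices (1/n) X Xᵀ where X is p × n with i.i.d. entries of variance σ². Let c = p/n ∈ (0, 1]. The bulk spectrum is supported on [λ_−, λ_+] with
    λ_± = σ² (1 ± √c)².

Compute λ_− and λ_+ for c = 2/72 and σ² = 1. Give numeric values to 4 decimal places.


c = 2/72 = 0.027778; √c = 0.166667.
λ_− = σ² (1 − √c)² = 1 · (1 − 0.166667)² = 1 · (0.833333)² = 0.694444.
λ_+ = σ² (1 + √c)² = 1 · (1 + 0.166667)² = 1 · (1.166667)² = 1.361111.

Rounded to 4 decimal places: λ_− ≈ 0.6944, λ_+ ≈ 1.3611.


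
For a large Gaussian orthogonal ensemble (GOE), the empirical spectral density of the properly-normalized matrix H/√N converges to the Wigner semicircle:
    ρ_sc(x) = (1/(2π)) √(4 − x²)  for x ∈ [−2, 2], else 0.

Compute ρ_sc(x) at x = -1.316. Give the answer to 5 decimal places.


ρ_sc(x) = (1/(2π)) √(4 − x²). With x = -1.316:
  4 − x² = 4 − (-1.316)² = 4 − 1.731856 = 2.268144.
  √(4 − x²) = 1.506036.
  1/(2π) = 0.159155.
  ρ_sc(-1.316) = 0.159155 · 1.506036 = 0.239693.

Rounded to 5 decimal places: ρ_sc(-1.316) ≈ 0.23969.


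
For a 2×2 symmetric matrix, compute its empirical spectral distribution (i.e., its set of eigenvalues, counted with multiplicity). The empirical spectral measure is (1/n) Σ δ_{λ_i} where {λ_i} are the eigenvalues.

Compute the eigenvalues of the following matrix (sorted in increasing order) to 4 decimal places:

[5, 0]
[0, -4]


Since M is real symmetric, both eigenvalues are real; they are the roots of det(λI − M) = λ² − (tr M) λ + det M.
tr M = 5 + (-4) = 1.
det M = 5·(-4) − 0² = -20 − 0 = -20.
Characteristic polynomial: λ² − λ − 20 = 0.
Discriminant Δ = (tr M)² − 4·det M = 1 − (-80) = 81; √Δ = 9.000000.
λ = (tr M ± √Δ)/2 = (1 ± 9.000000)/2, giving (tr M − √Δ)/2 = -4.0000 and (tr M + √Δ)/2 = 5.0000.

Eigenvalues sorted in increasing order: [-4.0000, 5.0000].


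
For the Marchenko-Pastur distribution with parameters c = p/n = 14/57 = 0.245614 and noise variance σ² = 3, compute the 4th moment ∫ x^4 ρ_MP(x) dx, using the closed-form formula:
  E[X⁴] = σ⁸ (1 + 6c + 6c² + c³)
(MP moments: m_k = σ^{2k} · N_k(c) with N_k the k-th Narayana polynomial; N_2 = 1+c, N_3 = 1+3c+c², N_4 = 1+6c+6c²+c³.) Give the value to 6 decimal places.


E[X⁴] = σ⁸ (1 + 6c + 6c² + c³) (fourth MP moment). With σ² = 3 (so σ⁸ = 81) and c = 14/57 = 0.245614: E[X⁴] = 81 · (1 + 6·0.245614 + 6·(0.245614)² + (0.245614)³) = 81 · 2.850459.

So E[X^4] = 230.887156.


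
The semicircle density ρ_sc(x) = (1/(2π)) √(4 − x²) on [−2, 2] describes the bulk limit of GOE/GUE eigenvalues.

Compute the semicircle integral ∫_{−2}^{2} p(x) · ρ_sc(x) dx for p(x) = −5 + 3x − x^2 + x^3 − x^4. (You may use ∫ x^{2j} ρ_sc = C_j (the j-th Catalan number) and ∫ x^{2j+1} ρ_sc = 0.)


Write p(x) = Σ a_i x^i, split into monomials and integrate each against ρ_sc separately.
Using ∫ x^{2j} ρ_sc = C_j = (1/(j+1)) C(2j, j) (Catalan numbers) and ∫ x^{2j+1} ρ_sc = 0 (odd monomials vanish by symmetry):
  i = 0 (even): a_0 · C_{0} = -5 · 1 = -5
  i = 1 (odd): ∫ x^1 ρ_sc = 0 (vanishes)
  i = 2 (even): a_2 · C_{1} = -1 · 1 = -1
  i = 3 (odd): ∫ x^3 ρ_sc = 0 (vanishes)
  i = 4 (even): a_4 · C_{2} = -1 · 2 = -2

Summing the contributions: ∫_{−2}^{2} p(x) ρ_sc(x) dx = (-5) + (-1) + (-2) = -8.


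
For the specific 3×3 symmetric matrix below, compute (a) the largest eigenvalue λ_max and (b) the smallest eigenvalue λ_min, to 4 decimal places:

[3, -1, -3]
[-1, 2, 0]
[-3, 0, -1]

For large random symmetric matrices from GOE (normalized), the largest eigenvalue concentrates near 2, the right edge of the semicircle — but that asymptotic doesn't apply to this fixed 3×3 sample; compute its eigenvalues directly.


Since M is real symmetric, all three eigenvalues are real; they are the roots of det(λI − M) = λ³ − (tr M) λ² + s λ − det M, where s is the sum of the principal 2×2 minors.
tr M = 3 + 2 + (-1) = 4.
s = (3·2 − (-1)²) + (3·(-1) − (-3)²) + (2·(-1) − 0²) = 5 + (-12) + (-2) = -9.
det M (expand along row 1) = 3·(-2) − (-1)·1 + (-3)·6 = -23.
Characteristic polynomial: λ³ − 4λ² − 9λ + 23 = 0.
Substitute λ = y + (tr M)/3 = y + 1.333333 to remove the quadratic term: y³ + p·y + q = 0 with p = s − (tr M)²/3 = -14.333333 and q = −2(tr M)³/27 + (tr M)·s/3 − det M = 6.259259.
Three real roots ⇒ use the trigonometric (Viète) form: r = 2√(−p/3) = 4.371626, φ = arccos(3q/(p·r)) = arccos(-0.299677) = 1.875151 rad.
y_k = r·cos(φ/3 − 2πk/3) for k = 0, 1, 2 gives y = 3.545099, 0.442748, -3.987846.
λ_k = y_k + 1.333333 gives λ = 4.8784, 1.7761, -2.6545 (check: the sum is 4.0000 = tr M).

Hence λ_max = 4.8784 and λ_min = -2.6545.


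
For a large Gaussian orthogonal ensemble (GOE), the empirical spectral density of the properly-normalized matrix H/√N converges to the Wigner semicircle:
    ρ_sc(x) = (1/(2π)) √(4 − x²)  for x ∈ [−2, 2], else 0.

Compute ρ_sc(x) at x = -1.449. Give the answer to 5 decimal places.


ρ_sc(x) = (1/(2π)) √(4 − x²). With x = -1.449:
  4 − x² = 4 − (-1.449)² = 4 − 2.099601 = 1.900399.
  √(4 − x²) = 1.378550.
  1/(2π) = 0.159155.
  ρ_sc(-1.449) = 0.159155 · 1.378550 = 0.219403.

Rounded to 5 decimal places: ρ_sc(-1.449) ≈ 0.21940.


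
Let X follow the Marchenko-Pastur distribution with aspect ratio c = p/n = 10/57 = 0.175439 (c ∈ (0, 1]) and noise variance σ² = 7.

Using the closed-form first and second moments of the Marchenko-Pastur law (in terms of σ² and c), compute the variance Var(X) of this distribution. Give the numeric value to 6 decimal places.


Recall the MP moments m_1 = E[X] = σ² and m_2 = E[X²] = σ⁴ (1 + c).
m_1 = E[X] = σ² = 7, so m_1² = 49.
m_2 = E[X²] = σ⁴ (1 + c) = 49 · (1 + 0.175439) = 49 · 1.175439 = 57.596491.
(Note m_2 − m_1² simplifies to c · σ⁴ = 0.175439 · 49.)

Var(X) = m_2 − m_1² = 57.596491 − 49 = 8.596491.


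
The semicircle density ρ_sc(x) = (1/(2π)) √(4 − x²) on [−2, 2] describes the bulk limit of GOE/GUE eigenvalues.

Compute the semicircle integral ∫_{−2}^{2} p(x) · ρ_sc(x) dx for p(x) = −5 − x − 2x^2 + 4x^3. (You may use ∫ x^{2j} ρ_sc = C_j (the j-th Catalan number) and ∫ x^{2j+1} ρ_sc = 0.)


Write p(x) = Σ a_i x^i, split into monomials and integrate each against ρ_sc separately.
Using ∫ x^{2j} ρ_sc = C_j = (1/(j+1)) C(2j, j) (Catalan numbers) and ∫ x^{2j+1} ρ_sc = 0 (odd monomials vanish by symmetry):
  i = 0 (even): a_0 · C_{0} = -5 · 1 = -5
  i = 1 (odd): ∫ x^1 ρ_sc = 0 (vanishes)
  i = 2 (even): a_2 · C_{1} = -2 · 1 = -2
  i = 3 (odd): ∫ x^3 ρ_sc = 0 (vanishes)

Summing the contributions: ∫_{−2}^{2} p(x) ρ_sc(x) dx = (-5) + (-2) = -7.


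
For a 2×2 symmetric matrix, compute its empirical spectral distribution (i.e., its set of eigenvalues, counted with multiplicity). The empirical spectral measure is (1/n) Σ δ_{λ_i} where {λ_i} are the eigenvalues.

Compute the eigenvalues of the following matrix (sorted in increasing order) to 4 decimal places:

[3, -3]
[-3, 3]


Since M is real symmetric, both eigenvalues are real; they are the roots of det(λI − M) = λ² − (tr M) λ + det M.
tr M = 3 + 3 = 6.
det M = 3·3 − (-3)² = 9 − 9 = 0.
Characteristic polynomial: λ² − 6λ = 0.
Discriminant Δ = (tr M)² − 4·det M = 36 − 0 = 36; √Δ = 6.000000.
λ = (tr M ± √Δ)/2 = (6 ± 6.000000)/2, giving (tr M − √Δ)/2 = 0.0000 and (tr M + √Δ)/2 = 6.0000.

Eigenvalues sorted in increasing order: [0.0000, 6.0000].


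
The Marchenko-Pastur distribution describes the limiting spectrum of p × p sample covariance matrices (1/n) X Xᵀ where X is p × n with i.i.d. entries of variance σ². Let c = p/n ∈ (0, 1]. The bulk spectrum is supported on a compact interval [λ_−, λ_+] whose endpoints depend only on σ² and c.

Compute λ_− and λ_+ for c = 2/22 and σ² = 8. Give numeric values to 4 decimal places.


c = 2/22 = 0.090909; √c = 0.301511.
λ_− = σ² (1 − √c)² = 8 · (1 − 0.301511)² = 8 · (0.698489)² = 3.903091.
λ_+ = σ² (1 + √c)² = 8 · (1 + 0.301511)² = 8 · (1.301511)² = 13.551454.

Rounded to 4 decimal places: λ_− ≈ 3.9031, λ_+ ≈ 13.5515.


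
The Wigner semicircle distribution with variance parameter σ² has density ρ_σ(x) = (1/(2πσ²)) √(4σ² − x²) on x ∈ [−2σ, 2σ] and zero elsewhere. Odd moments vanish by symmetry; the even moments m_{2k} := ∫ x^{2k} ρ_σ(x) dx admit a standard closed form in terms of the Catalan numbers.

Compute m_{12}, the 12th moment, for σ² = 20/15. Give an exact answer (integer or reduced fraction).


By the scaled semicircle moment identity, m_{2k} = σ^{2k} · C_k with k = 6.
C_6 = (1/(k+1)) · C(2k, k) = (1/7) · C(12, 6) = (1/7) · 924 = 132.
σ^{2k} = (σ²)^k = (20/15)^6 = 4096/729.

Therefore m_{12} = σ^{12} · C_6 = (4096/729) · 132 = 180224/243.


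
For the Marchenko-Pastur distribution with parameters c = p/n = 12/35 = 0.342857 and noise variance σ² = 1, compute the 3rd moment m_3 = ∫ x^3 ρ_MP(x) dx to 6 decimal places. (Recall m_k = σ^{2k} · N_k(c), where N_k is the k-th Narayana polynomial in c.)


E[X³] = σ⁶ (1 + 3c + c²) (third MP moment). With σ² = 1 (so σ⁶ = 1) and c = 12/35 = 0.342857: E[X³] = 1 · (1 + 3·0.342857 + (0.342857)²) = 1 · 2.146122.

So E[X^3] = 2.146122.


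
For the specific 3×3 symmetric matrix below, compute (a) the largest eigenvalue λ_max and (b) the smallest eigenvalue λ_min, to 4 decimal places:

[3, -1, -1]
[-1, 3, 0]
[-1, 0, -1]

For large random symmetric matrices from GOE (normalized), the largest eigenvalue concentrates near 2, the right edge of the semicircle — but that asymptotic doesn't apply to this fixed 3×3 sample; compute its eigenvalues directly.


Since M is real symmetric, all three eigenvalues are real; they are the roots of det(λI − M) = λ³ − (tr M) λ² + s λ − det M, where s is the sum of the principal 2×2 minors.
tr M = 3 + 3 + (-1) = 5.
s = (3·3 − (-1)²) + (3·(-1) − (-1)²) + (3·(-1) − 0²) = 8 + (-4) + (-3) = 1.
det M (expand along row 1) = 3·(-3) − (-1)·1 + (-1)·3 = -11.
Characteristic polynomial: λ³ − 5λ² + λ + 11 = 0.
Substitute λ = y + (tr M)/3 = y + 1.666667 to remove the quadratic term: y³ + p·y + q = 0 with p = s − (tr M)²/3 = -7.333333 and q = −2(tr M)³/27 + (tr M)·s/3 − det M = 3.407407.
Three real roots ⇒ use the trigonometric (Viète) form: r = 2√(−p/3) = 3.126944, φ = arccos(3q/(p·r)) = arccos(-0.445783) = 2.032845 rad.
y_k = r·cos(φ/3 − 2πk/3) for k = 0, 1, 2 gives y = 2.436108, 0.479699, -2.915807.
λ_k = y_k + 1.666667 gives λ = 4.1028, 2.1464, -1.2491 (check: the sum is 5.0000 = tr M).

Hence λ_max = 4.1028 and λ_min = -1.2491.


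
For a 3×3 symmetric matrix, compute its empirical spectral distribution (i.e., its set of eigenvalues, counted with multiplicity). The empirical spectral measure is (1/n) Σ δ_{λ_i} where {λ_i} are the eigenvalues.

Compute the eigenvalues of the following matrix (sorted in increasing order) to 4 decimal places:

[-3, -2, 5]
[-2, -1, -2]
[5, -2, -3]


Since M is real symmetric, all three eigenvalues are real; they are the roots of det(λI − M) = λ³ − (tr M) λ² + s λ − det M, where s is the sum of the principal 2×2 minors.
tr M = -3 + (-1) + (-3) = -7.
s = ((-3)·(-1) − (-2)²) + ((-3)·(-3) − 5²) + ((-1)·(-3) − (-2)²) = -1 + (-16) + (-1) = -18.
det M (expand along row 1) = (-3)·(-1) − (-2)·16 + 5·9 = 80.
Characteristic polynomial: λ³ + 7λ² − 18λ − 80 = 0.
Substitute λ = y + (tr M)/3 = y − 2.333333 to remove the quadratic term: y³ + p·y + q = 0 with p = s − (tr M)²/3 = -34.333333 and q = −2(tr M)³/27 + (tr M)·s/3 − det M = -12.592593.
Three real roots ⇒ use the trigonometric (Viète) form: r = 2√(−p/3) = 6.765928, φ = arccos(3q/(p·r)) = arccos(0.162627) = 1.407444 rad.
y_k = r·cos(φ/3 − 2πk/3) for k = 0, 1, 2 gives y = 6.034895, -0.368229, -5.666667.
λ_k = y_k − 2.333333 gives λ = 3.7016, -2.7016, -8.0000 (check: the sum is -7.0000 = tr M).

Eigenvalues sorted in increasing order: [-8.0000, -2.7016, 3.7016].


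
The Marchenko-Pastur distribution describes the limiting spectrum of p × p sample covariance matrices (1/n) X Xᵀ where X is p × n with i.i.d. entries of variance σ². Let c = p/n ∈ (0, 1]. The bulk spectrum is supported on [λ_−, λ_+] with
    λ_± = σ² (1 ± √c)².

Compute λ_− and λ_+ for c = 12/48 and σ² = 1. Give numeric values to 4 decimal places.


c = 12/48 = 0.250000; √c = 0.500000.
λ_− = σ² (1 − √c)² = 1 · (1 − 0.500000)² = 1 · (0.500000)² = 0.250000.
λ_+ = σ² (1 + √c)² = 1 · (1 + 0.500000)² = 1 · (1.500000)² = 2.250000.

Rounded to 4 decimal places: λ_− ≈ 0.2500, λ_+ ≈ 2.2500.


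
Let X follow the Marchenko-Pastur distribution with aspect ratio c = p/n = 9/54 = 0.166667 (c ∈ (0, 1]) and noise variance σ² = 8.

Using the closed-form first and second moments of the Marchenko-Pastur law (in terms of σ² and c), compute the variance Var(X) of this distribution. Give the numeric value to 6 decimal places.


Recall the MP moments m_1 = E[X] = σ² and m_2 = E[X²] = σ⁴ (1 + c).
m_1 = E[X] = σ² = 8, so m_1² = 64.
m_2 = E[X²] = σ⁴ (1 + c) = 64 · (1 + 0.166667) = 64 · 1.166667 = 74.666667.
(Note m_2 − m_1² simplifies to c · σ⁴ = 0.166667 · 64.)

Var(X) = m_2 − m_1² = 74.666667 − 64 = 10.666667.


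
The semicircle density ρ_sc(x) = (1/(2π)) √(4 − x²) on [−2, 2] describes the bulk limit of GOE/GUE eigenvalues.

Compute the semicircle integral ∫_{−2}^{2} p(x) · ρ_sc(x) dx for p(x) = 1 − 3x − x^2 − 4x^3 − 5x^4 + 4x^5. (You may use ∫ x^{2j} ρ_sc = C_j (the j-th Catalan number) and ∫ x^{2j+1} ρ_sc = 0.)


Write p(x) = Σ a_i x^i, split into monomials and integrate each against ρ_sc separately.
Using ∫ x^{2j} ρ_sc = C_j = (1/(j+1)) C(2j, j) (Catalan numbers) and ∫ x^{2j+1} ρ_sc = 0 (odd monomials vanish by symmetry):
  i = 0 (even): a_0 · C_{0} = 1 · 1 = 1
  i = 1 (odd): ∫ x^1 ρ_sc = 0 (vanishes)
  i = 2 (even): a_2 · C_{1} = -1 · 1 = -1
  i = 3 (odd): ∫ x^3 ρ_sc = 0 (vanishes)
  i = 4 (even): a_4 · C_{2} = -5 · 2 = -10
  i = 5 (odd): ∫ x^5 ρ_sc = 0 (vanishes)

Summing the contributions: ∫_{−2}^{2} p(x) ρ_sc(x) dx = 1 + (-1) + (-10) = -10.


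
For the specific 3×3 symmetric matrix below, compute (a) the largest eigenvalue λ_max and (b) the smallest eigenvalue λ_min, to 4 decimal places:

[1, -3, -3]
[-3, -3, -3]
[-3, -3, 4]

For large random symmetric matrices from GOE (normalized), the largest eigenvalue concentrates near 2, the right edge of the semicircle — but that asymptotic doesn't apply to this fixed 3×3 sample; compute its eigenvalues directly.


Since M is real symmetric, all three eigenvalues are real; they are the roots of det(λI − M) = λ³ − (tr M) λ² + s λ − det M, where s is the sum of the principal 2×2 minors.
tr M = 1 + (-3) + 4 = 2.
s = (1·(-3) − (-3)²) + (1·4 − (-3)²) + ((-3)·4 − (-3)²) = -12 + (-5) + (-21) = -38.
det M (expand along row 1) = 1·(-21) − (-3)·(-21) + (-3)·0 = -84.
Characteristic polynomial: λ³ − 2λ² − 38λ + 84 = 0.
Substitute λ = y + (tr M)/3 = y + 0.666667 to remove the quadratic term: y³ + p·y + q = 0 with p = s − (tr M)²/3 = -39.333333 and q = −2(tr M)³/27 + (tr M)·s/3 − det M = 58.074074.
Three real roots ⇒ use the trigonometric (Viète) form: r = 2√(−p/3) = 7.241854, φ = arccos(3q/(p·r)) = arccos(-0.611636) = 2.228923 rad.
y_k = r·cos(φ/3 − 2πk/3) for k = 0, 1, 2 gives y = 5.333333, 1.575974, -6.909307.
λ_k = y_k + 0.666667 gives λ = 6.0000, 2.2426, -6.2426 (check: the sum is 2.0000 = tr M).

Hence λ_max = 6.0000 and λ_min = -6.2426.


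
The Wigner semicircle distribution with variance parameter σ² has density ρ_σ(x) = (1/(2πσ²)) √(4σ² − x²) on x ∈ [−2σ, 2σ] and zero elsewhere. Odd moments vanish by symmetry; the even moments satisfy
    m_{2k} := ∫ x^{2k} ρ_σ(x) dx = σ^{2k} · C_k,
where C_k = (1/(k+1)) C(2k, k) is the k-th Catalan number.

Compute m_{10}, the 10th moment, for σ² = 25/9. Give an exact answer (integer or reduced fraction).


By the scaled semicircle moment identity, m_{2k} = σ^{2k} · C_k with k = 5.
C_5 = (1/(k+1)) · C(2k, k) = (1/6) · C(10, 5) = (1/6) · 252 = 42.
σ^{2k} = (σ²)^k = (25/9)^5 = 9765625/59049.

Therefore m_{10} = σ^{10} · C_5 = (9765625/59049) · 42 = 136718750/19683.


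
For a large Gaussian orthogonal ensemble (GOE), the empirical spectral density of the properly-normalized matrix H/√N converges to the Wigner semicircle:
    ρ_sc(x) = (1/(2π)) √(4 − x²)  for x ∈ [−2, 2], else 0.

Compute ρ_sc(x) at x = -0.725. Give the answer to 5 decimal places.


ρ_sc(x) = (1/(2π)) √(4 − x²). With x = -0.725:
  4 − x² = 4 − (-0.725)² = 4 − 0.525625 = 3.474375.
  √(4 − x²) = 1.863968.
  1/(2π) = 0.159155.
  ρ_sc(-0.725) = 0.159155 · 1.863968 = 0.296660.

Rounded to 5 decimal places: ρ_sc(-0.725) ≈ 0.29666.


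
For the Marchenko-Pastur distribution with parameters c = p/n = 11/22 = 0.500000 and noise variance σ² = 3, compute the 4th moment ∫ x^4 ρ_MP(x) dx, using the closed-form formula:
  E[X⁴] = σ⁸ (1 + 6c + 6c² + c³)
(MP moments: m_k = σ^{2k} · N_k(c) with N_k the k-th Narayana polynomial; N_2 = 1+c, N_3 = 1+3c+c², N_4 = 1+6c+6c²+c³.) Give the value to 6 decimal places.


E[X⁴] = σ⁸ (1 + 6c + 6c² + c³) (fourth MP moment). With σ² = 3 (so σ⁸ = 81) and c = 11/22 = 0.500000: E[X⁴] = 81 · (1 + 6·0.500000 + 6·(0.500000)² + (0.500000)³) = 81 · 5.625000.

So E[X^4] = 455.625000.


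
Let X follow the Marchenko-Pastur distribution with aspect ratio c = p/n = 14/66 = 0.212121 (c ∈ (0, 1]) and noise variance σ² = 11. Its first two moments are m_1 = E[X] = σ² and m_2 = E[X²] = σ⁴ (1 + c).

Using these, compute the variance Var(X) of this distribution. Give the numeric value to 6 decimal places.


m_1 = E[X] = σ² = 11, so m_1² = 121.
m_2 = E[X²] = σ⁴ (1 + c) = 121 · (1 + 0.212121) = 121 · 1.212121 = 146.666667.
(Note m_2 − m_1² simplifies to c · σ⁴ = 0.212121 · 121.)

Var(X) = m_2 − m_1² = 146.666667 − 121 = 25.666667.


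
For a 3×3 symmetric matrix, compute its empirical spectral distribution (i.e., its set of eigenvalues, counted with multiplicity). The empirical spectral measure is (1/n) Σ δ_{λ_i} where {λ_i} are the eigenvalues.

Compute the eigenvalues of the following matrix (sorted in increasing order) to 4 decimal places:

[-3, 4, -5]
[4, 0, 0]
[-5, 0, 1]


Since M is real symmetric, all three eigenvalues are real; they are the roots of det(λI − M) = λ³ − (tr M) λ² + s λ − det M, where s is the sum of the principal 2×2 minors.
tr M = -3 + 0 + 1 = -2.
s = ((-3)·0 − 4²) + ((-3)·1 − (-5)²) + (0·1 − 0²) = -16 + (-28) + 0 = -44.
det M (expand along row 1) = (-3)·0 − 4·4 + (-5)·0 = -16.
Characteristic polynomial: λ³ + 2λ² − 44λ + 16 = 0.
Substitute λ = y + (tr M)/3 = y − 0.666667 to remove the quadratic term: y³ + p·y + q = 0 with p = s − (tr M)²/3 = -45.333333 and q = −2(tr M)³/27 + (tr M)·s/3 − det M = 45.925926.
Three real roots ⇒ use the trigonometric (Viète) form: r = 2√(−p/3) = 7.774603, φ = arccos(3q/(p·r)) = arccos(-0.390916) = 1.972423 rad.
y_k = r·cos(φ/3 − 2πk/3) for k = 0, 1, 2 gives y = 6.153896, 1.037722, -7.191618.
λ_k = y_k − 0.666667 gives λ = 5.4872, 0.3711, -7.8583 (check: the sum is -2.0000 = tr M).

Eigenvalues sorted in increasing order: [-7.8583, 0.3711, 5.4872].


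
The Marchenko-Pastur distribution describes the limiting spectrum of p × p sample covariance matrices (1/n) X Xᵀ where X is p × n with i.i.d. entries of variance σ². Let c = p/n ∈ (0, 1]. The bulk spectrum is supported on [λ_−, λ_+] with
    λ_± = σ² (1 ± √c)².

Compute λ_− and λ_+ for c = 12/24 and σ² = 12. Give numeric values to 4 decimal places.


c = 12/24 = 0.500000; √c = 0.707107.
λ_− = σ² (1 − √c)² = 12 · (1 − 0.707107)² = 12 · (0.292893)² = 1.029437.
λ_+ = σ² (1 + √c)² = 12 · (1 + 0.707107)² = 12 · (1.707107)² = 34.970563.

Rounded to 4 decimal places: λ_− ≈ 1.0294, λ_+ ≈ 34.9706.


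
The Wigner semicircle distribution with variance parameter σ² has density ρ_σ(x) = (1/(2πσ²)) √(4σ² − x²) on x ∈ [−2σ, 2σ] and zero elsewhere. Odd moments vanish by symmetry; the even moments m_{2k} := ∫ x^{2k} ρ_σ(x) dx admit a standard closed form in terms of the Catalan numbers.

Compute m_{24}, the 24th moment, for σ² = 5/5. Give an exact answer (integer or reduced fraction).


By the scaled semicircle moment identity, m_{2k} = σ^{2k} · C_k with k = 12.
C_12 = (1/(k+1)) · C(2k, k) = (1/13) · C(24, 12) = (1/13) · 2704156 = 208012.
σ^{2k} = (σ²)^k = (5/5)^12 = 1.

Therefore m_{24} = σ^{24} · C_12 = 1 · 208012 = 208012.


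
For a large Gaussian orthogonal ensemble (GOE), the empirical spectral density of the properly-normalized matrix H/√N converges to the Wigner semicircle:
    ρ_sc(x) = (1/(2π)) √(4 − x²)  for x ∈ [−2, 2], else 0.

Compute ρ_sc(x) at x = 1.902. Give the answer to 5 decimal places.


ρ_sc(x) = (1/(2π)) √(4 − x²). With x = 1.902:
  4 − x² = 4 − (1.902)² = 4 − 3.617604 = 0.382396.
  √(4 − x²) = 0.618382.
  1/(2π) = 0.159155.
  ρ_sc(1.902) = 0.159155 · 0.618382 = 0.098419.

Rounded to 5 decimal places: ρ_sc(1.902) ≈ 0.09842.


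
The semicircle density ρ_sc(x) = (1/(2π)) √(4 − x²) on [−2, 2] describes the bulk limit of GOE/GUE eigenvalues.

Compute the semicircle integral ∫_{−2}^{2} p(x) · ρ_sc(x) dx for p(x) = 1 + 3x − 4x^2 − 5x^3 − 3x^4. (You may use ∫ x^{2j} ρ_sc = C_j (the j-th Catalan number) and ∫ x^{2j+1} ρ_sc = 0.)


Write p(x) = Σ a_i x^i, split into monomials and integrate each against ρ_sc separately.
Using ∫ x^{2j} ρ_sc = C_j = (1/(j+1)) C(2j, j) (Catalan numbers) and ∫ x^{2j+1} ρ_sc = 0 (odd monomials vanish by symmetry):
  i = 0 (even): a_0 · C_{0} = 1 · 1 = 1
  i = 1 (odd): ∫ x^1 ρ_sc = 0 (vanishes)
  i = 2 (even): a_2 · C_{1} = -4 · 1 = -4
  i = 3 (odd): ∫ x^3 ρ_sc = 0 (vanishes)
  i = 4 (even): a_4 · C_{2} = -3 · 2 = -6

Summing the contributions: ∫_{−2}^{2} p(x) ρ_sc(x) dx = 1 + (-4) + (-6) = -9.


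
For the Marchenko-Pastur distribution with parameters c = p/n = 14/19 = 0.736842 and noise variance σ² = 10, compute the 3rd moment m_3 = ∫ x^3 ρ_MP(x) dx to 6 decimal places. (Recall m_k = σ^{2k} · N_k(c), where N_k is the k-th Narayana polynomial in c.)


E[X³] = σ⁶ (1 + 3c + c²) (third MP moment). With σ² = 10 (so σ⁶ = 1000) and c = 14/19 = 0.736842: E[X³] = 1000 · (1 + 3·0.736842 + (0.736842)²) = 1000 · 3.753463.

So E[X^3] = 3753.462604.


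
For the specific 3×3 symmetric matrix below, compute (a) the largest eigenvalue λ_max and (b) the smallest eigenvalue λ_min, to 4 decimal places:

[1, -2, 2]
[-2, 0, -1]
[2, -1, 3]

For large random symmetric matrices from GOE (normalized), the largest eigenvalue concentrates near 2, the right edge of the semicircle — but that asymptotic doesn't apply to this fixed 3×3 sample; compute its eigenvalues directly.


Since M is real symmetric, all three eigenvalues are real; they are the roots of det(λI − M) = λ³ − (tr M) λ² + s λ − det M, where s is the sum of the principal 2×2 minors.
tr M = 1 + 0 + 3 = 4.
s = (1·0 − (-2)²) + (1·3 − 2²) + (0·3 − (-1)²) = -4 + (-1) + (-1) = -6.
det M (expand along row 1) = 1·(-1) − (-2)·(-4) + 2·2 = -5.
Characteristic polynomial: λ³ − 4λ² − 6λ + 5 = 0.
Substitute λ = y + (tr M)/3 = y + 1.333333 to remove the quadratic term: y³ + p·y + q = 0 with p = s − (tr M)²/3 = -11.333333 and q = −2(tr M)³/27 + (tr M)·s/3 − det M = -7.740741.
Three real roots ⇒ use the trigonometric (Viète) form: r = 2√(−p/3) = 3.887301, φ = arccos(3q/(p·r)) = arccos(0.527106) = 1.015605 rad.
y_k = r·cos(φ/3 − 2πk/3) for k = 0, 1, 2 gives y = 3.666667, -0.715299, -2.951367.
λ_k = y_k + 1.333333 gives λ = 5.0000, 0.6180, -1.6180 (check: the sum is 4.0000 = tr M).

Hence λ_max = 5.0000 and λ_min = -1.6180.


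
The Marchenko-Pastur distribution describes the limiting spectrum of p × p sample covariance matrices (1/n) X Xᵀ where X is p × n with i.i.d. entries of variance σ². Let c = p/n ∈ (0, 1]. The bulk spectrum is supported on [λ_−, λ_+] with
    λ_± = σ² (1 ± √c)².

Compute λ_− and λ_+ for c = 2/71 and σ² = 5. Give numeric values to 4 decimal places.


c = 2/71 = 0.028169; √c = 0.167836.
λ_− = σ² (1 − √c)² = 5 · (1 − 0.167836)² = 5 · (0.832164)² = 3.462482.
λ_+ = σ² (1 + √c)² = 5 · (1 + 0.167836)² = 5 · (1.167836)² = 6.819208.

Rounded to 4 decimal places: λ_− ≈ 3.4625, λ_+ ≈ 6.8192.


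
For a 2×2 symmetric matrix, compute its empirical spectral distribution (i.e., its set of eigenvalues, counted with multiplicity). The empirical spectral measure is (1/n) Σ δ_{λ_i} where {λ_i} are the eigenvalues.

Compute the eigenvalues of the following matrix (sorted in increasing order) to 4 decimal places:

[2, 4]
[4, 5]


Since M is real symmetric, both eigenvalues are real; they are the roots of det(λI − M) = λ² − (tr M) λ + det M.
tr M = 2 + 5 = 7.
det M = 2·5 − 4² = 10 − 16 = -6.
Characteristic polynomial: λ² − 7λ − 6 = 0.
Discriminant Δ = (tr M)² − 4·det M = 49 − (-24) = 73; √Δ = 8.544004.
λ = (tr M ± √Δ)/2 = (7 ± 8.544004)/2, giving (tr M − √Δ)/2 = -0.7720 and (tr M + √Δ)/2 = 7.7720.

Eigenvalues sorted in increasing order: [-0.7720, 7.7720].
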